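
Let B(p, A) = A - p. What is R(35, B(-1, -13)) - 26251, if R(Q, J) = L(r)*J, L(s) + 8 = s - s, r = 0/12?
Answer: -26155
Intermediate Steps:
r = 0 (r = 0*(1/12) = 0)
L(s) = -8 (L(s) = -8 + (s - s) = -8 + 0 = -8)
R(Q, J) = -8*J
R(35, B(-1, -13)) - 26251 = -8*(-13 - 1*(-1)) - 26251 = -8*(-13 + 1) - 26251 = -8*(-12) - 26251 = 96 - 26251 = -26155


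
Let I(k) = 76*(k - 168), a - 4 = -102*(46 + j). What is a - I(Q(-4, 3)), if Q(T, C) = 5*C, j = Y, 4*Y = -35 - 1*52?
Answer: 18317/2 ≈ 9158.5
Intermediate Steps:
Y = -87/4 (Y = (-35 - 1*52)/4 = (-35 - 52)/4 = (¼)*(-87) = -87/4 ≈ -21.750)
j = -87/4 ≈ -21.750
a = -4939/2 (a = 4 - 102*(46 - 87/4) = 4 - 102*97/4 = 4 - 4947/2 = -4939/2 ≈ -2469.5)
I(k) = -12768 + 76*k (I(k) = 76*(-168 + k) = -12768 + 76*k)
a - I(Q(-4, 3)) = -4939/2 - (-12768 + 76*(5*3)) = -4939/2 - (-12768 + 76*15) = -4939/2 - (-12768 + 1140) = -4939/2 - 1*(-11628) = -4939/2 + 11628 = 18317/2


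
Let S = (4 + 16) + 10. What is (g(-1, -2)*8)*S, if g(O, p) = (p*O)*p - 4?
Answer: -1920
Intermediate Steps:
S = 30 (S = 20 + 10 = 30)
g(O, p) = -4 + O*p² (g(O, p) = (O*p)*p - 4 = O*p² - 4 = -4 + O*p²)
(g(-1, -2)*8)*S = ((-4 - 1*(-2)²)*8)*30 = ((-4 - 1*4)*8)*30 = ((-4 - 4)*8)*30 = -8*8*30 = -64*30 = -1920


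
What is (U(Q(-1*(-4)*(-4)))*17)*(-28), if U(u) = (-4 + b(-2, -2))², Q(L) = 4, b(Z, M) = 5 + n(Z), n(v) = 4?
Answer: -11900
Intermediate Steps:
b(Z, M) = 9 (b(Z, M) = 5 + 4 = 9)
U(u) = 25 (U(u) = (-4 + 9)² = 5² = 25)
(U(Q(-1*(-4)*(-4)))*17)*(-28) = (25*17)*(-28) = 425*(-28) = -11900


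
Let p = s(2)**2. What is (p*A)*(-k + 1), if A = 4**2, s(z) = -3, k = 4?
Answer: -432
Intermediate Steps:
p = 9 (p = (-3)**2 = 9)
A = 16
(p*A)*(-k + 1) = (9*16)*(-1*4 + 1) = 144*(-4 + 1) = 144*(-3) = -432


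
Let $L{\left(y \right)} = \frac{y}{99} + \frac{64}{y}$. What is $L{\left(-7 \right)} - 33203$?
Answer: $- \frac{23016064}{693} \approx -33212.0$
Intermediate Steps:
$L{\left(y \right)} = \frac{64}{y} + \frac{y}{99}$ ($L{\left(y \right)} = y \frac{1}{99} + \frac{64}{y} = \frac{y}{99} + \frac{64}{y} = \frac{64}{y} + \frac{y}{99}$)
$L{\left(-7 \right)} - 33203 = \left(\frac{64}{-7} + \frac{1}{99} \left(-7\right)\right) - 33203 = \left(64 \left(- \frac{1}{7}\right) - \frac{7}{99}\right) - 33203 = \left(- \frac{64}{7} - \frac{7}{99}\right) - 33203 = - \frac{6385}{693} - 33203 = - \frac{23016064}{693}$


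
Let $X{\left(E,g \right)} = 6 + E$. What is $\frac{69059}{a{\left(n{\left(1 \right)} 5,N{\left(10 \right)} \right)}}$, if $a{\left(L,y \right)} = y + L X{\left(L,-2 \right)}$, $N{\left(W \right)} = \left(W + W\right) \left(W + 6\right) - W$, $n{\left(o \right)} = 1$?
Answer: $\frac{69059}{365} \approx 189.2$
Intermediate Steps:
$N{\left(W \right)} = - W + 2 W \left(6 + W\right)$ ($N{\left(W \right)} = 2 W \left(6 + W\right) - W = - W + 2 W \left(6 + W\right)$)
$a{\left(L,y \right)} = y + L \left(6 + L\right)$
$\frac{69059}{a{\left(n{\left(1 \right)} 5,N{\left(10 \right)} \right)}} = \frac{69059}{10 \left(11 + 2 \cdot 10\right) + 1 \cdot 5 \left(6 + 1 \cdot 5\right)} = \frac{69059}{10 \left(11 + 20\right) + 5 \left(6 + 5\right)} = \frac{69059}{10 \cdot 31 + 5 \cdot 11} = \frac{69059}{310 + 55} = \frac{69059}{365}$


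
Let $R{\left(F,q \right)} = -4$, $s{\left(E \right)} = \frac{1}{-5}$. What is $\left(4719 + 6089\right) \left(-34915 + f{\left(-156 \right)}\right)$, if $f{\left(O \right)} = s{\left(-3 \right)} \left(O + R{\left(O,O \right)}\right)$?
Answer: $-377015464$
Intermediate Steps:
$s{\left(E \right)} = - \frac{1}{5}$
$f{\left(O \right)} = \frac{4}{5} - \frac{O}{5}$ ($f{\left(O \right)} = - \frac{O - 4}{5} = - \frac{-4 + O}{5} = \frac{4}{5} - \frac{O}{5}$)
$\left(4719 + 6089\right) \left(-34915 + f{\left(-156 \right)}\right) = \left(4719 + 6089\right) \left(-34915 + \left(\frac{4}{5} - - \frac{156}{5}\right)\right) = 10808 \left(-34915 + \left(\frac{4}{5} + \frac{156}{5}\right)\right) = 10808 \left(-34915 + 32\right) = 10808 \left(-34883\right) = -377015464$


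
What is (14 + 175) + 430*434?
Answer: 186809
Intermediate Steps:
(14 + 175) + 430*434 = 189 + 186620 = 186809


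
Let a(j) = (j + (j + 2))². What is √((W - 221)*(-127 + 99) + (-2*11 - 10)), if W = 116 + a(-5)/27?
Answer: 2*√57543/9 ≈ 53.307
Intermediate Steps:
a(j) = (2 + 2*j)² (a(j) = (j + (2 + j))² = (2 + 2*j)²)
W = 3196/27 (W = 116 + (4*(1 - 5)²)/27 = 116 + (4*(-4)²)*(1/27) = 116 + (4*16)*(1/27) = 116 + 64*(1/27) = 116 + 64/27 = 3196/27 ≈ 118.37)
√((W - 221)*(-127 + 99) + (-2*11 - 10)) = √((3196/27 - 221)*(-127 + 99) + (-2*11 - 10)) = √(-2771/27*(-28) + (-22 - 10)) = √(77588/27 - 32) = √(76724/27) = 2*√57543/9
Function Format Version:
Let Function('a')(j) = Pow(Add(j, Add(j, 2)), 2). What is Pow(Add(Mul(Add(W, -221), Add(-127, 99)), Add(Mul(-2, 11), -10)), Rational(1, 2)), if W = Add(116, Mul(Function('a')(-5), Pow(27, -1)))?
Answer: Mul(Rational(2, 9), Pow(57543, Rational(1, 2))) ≈ 53.307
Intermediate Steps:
Function('a')(j) = Pow(Add(2, Mul(2, j)), 2) (Function('a')(j) = Pow(Add(j, Add(2, j)), 2) = Pow(Add(2, Mul(2, j)), 2))
W = Rational(3196, 27) (W = Add(116, Mul(Mul(4, Pow(Add(1, -5), 2)), Pow(27, -1))) = Add(116, Mul(Mul(4, Pow(-4, 2)), Rational(1, 27))) = Add(116, Mul(Mul(4, 16), Rational(1, 27))) = Add(116, Mul(64, Rational(1, 27))) = Add(116, Rational(64, 27)) = Rational(3196, 27) ≈ 118.37)
Pow(Add(Mul(Add(W, -221), Add(-127, 99)), Add(Mul(-2, 11), -10)), Rational(1, 2)) = Pow(Add(Mul(Add(Rational(3196, 27), -221), Add(-127, 99)), Add(Mul(-2, 11), -10)), Rational(1, 2)) = Pow(Add(Mul(Rational(-2771, 27), -28), Add(-22, -10)), Rational(1, 2)) = Pow(Add(Rational(77588, 27), -32), Rational(1, 2)) = Pow(Rational(76724, 27), Rational(1, 2)) = Mul(Rational(2, 9), Pow(57543, Rational(1, 2)))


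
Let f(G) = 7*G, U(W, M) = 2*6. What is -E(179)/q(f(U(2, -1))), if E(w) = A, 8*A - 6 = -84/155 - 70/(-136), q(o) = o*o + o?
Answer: -62953/602044800 ≈ -0.00010457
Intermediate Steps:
U(W, M) = 12
q(o) = o + o² (q(o) = o² + o = o + o²)
A = 62953/84320 (A = ¾ + (-84/155 - 70/(-136))/8 = ¾ + (-84*1/155 - 70*(-1/136))/8 = ¾ + (-84/155 + 35/68)/8 = ¾ + (⅛)*(-287/10540) = ¾ - 287/84320 = 62953/84320 ≈ 0.74660)
E(w) = 62953/84320
-E(179)/q(f(U(2, -1))) = -62953/(84320*((7*12)*(1 + 7*12))) = -62953/(84320*(84*(1 + 84))) = -62953/(84320*(84*85)) = -62953/(84320*7140) = -1*62953/602044800 = -62953/602044800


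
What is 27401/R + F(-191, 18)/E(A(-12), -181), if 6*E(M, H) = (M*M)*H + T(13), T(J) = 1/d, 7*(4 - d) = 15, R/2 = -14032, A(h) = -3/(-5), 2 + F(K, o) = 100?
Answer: -2969253101/294700064 ≈ -10.076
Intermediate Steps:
F(K, o) = 98 (F(K, o) = -2 + 100 = 98)
A(h) = ⅗ (A(h) = -3*(-⅕) = ⅗)
R = -28064 (R = 2*(-14032) = -28064)
d = 13/7 (d = 4 - ⅐*15 = 4 - 15/7 = 13/7 ≈ 1.8571)
T(J) = 7/13 (T(J) = 1/(13/7) = 7/13)
E(M, H) = 7/78 + H*M²/6 (E(M, H) = ((M*M)*H + 7/13)/6 = (M²*H + 7/13)/6 = (H*M² + 7/13)/6 = (7/13 + H*M²)/6 = 7/78 + H*M²/6)
27401/R + F(-191, 18)/E(A(-12), -181) = 27401/(-28064) + 98/(7/78 + (⅙)*(-181)*(⅗)²) = 27401*(-1/28064) + 98/(7/78 + (⅙)*(-181)*(9/25)) = -27401/28064 + 98/(7/78 - 543/50) = -27401/28064 + 98/(-10501/975) = -27401/28064 + 98*(-975/10501) = -27401/28064 - 95550/10501 = -2969253101/294700064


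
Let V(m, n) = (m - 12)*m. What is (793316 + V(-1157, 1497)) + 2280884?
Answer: 4426733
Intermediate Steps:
V(m, n) = m*(-12 + m) (V(m, n) = (-12 + m)*m = m*(-12 + m))
(793316 + V(-1157, 1497)) + 2280884 = (793316 - 1157*(-12 - 1157)) + 2280884 = (793316 - 1157*(-1169)) + 2280884 = (793316 + 1352533) + 2280884 = 2145849 + 2280884 = 4426733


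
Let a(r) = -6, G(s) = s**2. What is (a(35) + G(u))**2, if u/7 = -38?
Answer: 5005562500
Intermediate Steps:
u = -266 (u = 7*(-38) = -266)
(a(35) + G(u))**2 = (-6 + (-266)**2)**2 = (-6 + 70756)**2 = 70750**2 = 5005562500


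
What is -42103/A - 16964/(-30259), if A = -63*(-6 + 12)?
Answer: 1280407069/11437902 ≈ 111.94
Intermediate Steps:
A = -378 (A = -63*6 = -378)
-42103/A - 16964/(-30259) = -42103/(-378) - 16964/(-30259) = -42103*(-1/378) - 16964*(-1/30259) = 42103/378 + 16964/30259 = 1280407069/11437902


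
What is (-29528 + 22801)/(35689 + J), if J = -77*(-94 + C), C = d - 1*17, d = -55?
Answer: -6727/48471 ≈ -0.13878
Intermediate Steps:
C = -72 (C = -55 - 1*17 = -55 - 17 = -72)
J = 12782 (J = -77*(-94 - 72) = -77*(-166) = 12782)
(-29528 + 22801)/(35689 + J) = (-29528 + 22801)/(35689 + 12782) = -6727/48471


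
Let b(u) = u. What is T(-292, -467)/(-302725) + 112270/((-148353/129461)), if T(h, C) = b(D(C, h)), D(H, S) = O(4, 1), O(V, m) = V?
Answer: -4399982689724162/44910161925 ≈ -97973.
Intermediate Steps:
D(H, S) = 4
T(h, C) = 4
T(-292, -467)/(-302725) + 112270/((-148353/129461)) = 4/(-302725) + 112270/((-148353/129461)) = 4*(-1/302725) + 112270/((-148353*1/129461)) = -4/302725 + 112270/(-148353/129461) = -4/302725 + 112270*(-129461/148353) = -4/302725 - 14534586470/148353 = -4399982689724162/44910161925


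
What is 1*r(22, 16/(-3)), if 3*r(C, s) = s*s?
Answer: 256/27 ≈ 9.4815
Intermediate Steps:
r(C, s) = s**2/3 (r(C, s) = (s*s)/3 = s**2/3)
1*r(22, 16/(-3)) = 1*((16/(-3))**2/3) = 1*((16*(-1/3))**2/3) = 1*((-16/3)**2/3) = 1*((1/3)*(256/9)) = 1*(256/27) = 256/27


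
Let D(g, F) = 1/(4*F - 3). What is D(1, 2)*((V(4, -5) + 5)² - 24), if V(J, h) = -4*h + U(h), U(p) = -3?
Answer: 92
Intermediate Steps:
V(J, h) = -3 - 4*h (V(J, h) = -4*h - 3 = -3 - 4*h)
D(g, F) = 1/(-3 + 4*F)
D(1, 2)*((V(4, -5) + 5)² - 24) = (((-3 - 4*(-5)) + 5)² - 24)/(-3 + 4*2) = (((-3 + 20) + 5)² - 24)/(-3 + 8) = ((17 + 5)² - 24)/5 = (22² - 24)/5 = (484 - 24)/5 = (⅕)*460 = 92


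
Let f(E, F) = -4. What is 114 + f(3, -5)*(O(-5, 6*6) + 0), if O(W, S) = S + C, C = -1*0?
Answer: -30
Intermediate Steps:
C = 0
O(W, S) = S (O(W, S) = S + 0 = S)
114 + f(3, -5)*(O(-5, 6*6) + 0) = 114 - 4*(6*6 + 0) = 114 - 4*(36 + 0) = 114 - 4*36 = 114 - 144 = -30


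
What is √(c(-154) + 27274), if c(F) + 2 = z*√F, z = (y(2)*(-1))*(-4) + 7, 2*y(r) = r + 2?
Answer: √(27272 + 15*I*√154) ≈ 165.14 + 0.5636*I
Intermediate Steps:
y(r) = 1 + r/2 (y(r) = (r + 2)/2 = (2 + r)/2 = 1 + r/2)
z = 15 (z = ((1 + (½)*2)*(-1))*(-4) + 7 = ((1 + 1)*(-1))*(-4) + 7 = (2*(-1))*(-4) + 7 = -2*(-4) + 7 = 8 + 7 = 15)
c(F) = -2 + 15*√F
√(c(-154) + 27274) = √((-2 + 15*√(-154)) + 27274) = √((-2 + 15*(I*√154)) + 27274) = √((-2 + 15*I*√154) + 27274) = √(27272 + 15*I*√154)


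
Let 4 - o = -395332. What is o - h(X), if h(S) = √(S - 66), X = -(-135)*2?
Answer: 395336 - 2*√51 ≈ 3.9532e+5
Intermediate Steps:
o = 395336 (o = 4 - 1*(-395332) = 4 + 395332 = 395336)
X = 270 (X = -27*(-10) = 270)
h(S) = √(-66 + S)
o - h(X) = 395336 - √(-66 + 270) = 395336 - √204 = 395336 - 2*√51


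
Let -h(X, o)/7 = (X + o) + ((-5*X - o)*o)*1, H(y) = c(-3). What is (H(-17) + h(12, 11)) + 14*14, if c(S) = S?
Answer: 5499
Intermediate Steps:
H(y) = -3
h(X, o) = -7*X - 7*o - 7*o*(-o - 5*X) (h(X, o) = -7*((X + o) + ((-5*X - o)*o)*1) = -7*((X + o) + ((-o - 5*X)*o)*1) = -7*((X + o) + (o*(-o - 5*X))*1) = -7*((X + o) + o*(-o - 5*X)) = -7*(X + o + o*(-o - 5*X)) = -7*X - 7*o - 7*o*(-o - 5*X))
(H(-17) + h(12, 11)) + 14*14 = (-3 + (-7*12 - 7*11 + 7*11² + 35*12*11)) + 14*14 = (-3 + (-84 - 77 + 7*121 + 4620)) + 196 = (-3 + (-84 - 77 + 847 + 4620)) + 196 = (-3 + 5306) + 196 = 5303 + 196 = 5499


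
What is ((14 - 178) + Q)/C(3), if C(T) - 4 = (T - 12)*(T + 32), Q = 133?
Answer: 31/311 ≈ 0.099678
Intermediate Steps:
C(T) = 4 + (-12 + T)*(32 + T) (C(T) = 4 + (T - 12)*(T + 32) = 4 + (-12 + T)*(32 + T))
((14 - 178) + Q)/C(3) = ((14 - 178) + 133)/(-380 + 3**2 + 20*3) = (-164 + 133)/(-380 + 9 + 60) = -31/(-311) = -31*(-1/311) = 31/311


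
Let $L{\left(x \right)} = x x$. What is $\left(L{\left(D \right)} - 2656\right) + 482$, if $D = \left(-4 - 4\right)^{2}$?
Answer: $1922$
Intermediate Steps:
$D = 64$ ($D = \left(-8\right)^{2} = 64$)
$L{\left(x \right)} = x^{2}$
$\left(L{\left(D \right)} - 2656\right) + 482 = \left(64^{2} - 2656\right) + 482 = \left(4096 - 2656\right) + 482 = 1440 + 482 = 1922$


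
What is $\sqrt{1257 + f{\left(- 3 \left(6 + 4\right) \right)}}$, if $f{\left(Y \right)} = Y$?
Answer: $\sqrt{1227} \approx 35.029$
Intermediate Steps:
$\sqrt{1257 + f{\left(- 3 \left(6 + 4\right) \right)}} = \sqrt{1257 - 3 \left(6 + 4\right)} = \sqrt{1257 - 30} = \sqrt{1227}$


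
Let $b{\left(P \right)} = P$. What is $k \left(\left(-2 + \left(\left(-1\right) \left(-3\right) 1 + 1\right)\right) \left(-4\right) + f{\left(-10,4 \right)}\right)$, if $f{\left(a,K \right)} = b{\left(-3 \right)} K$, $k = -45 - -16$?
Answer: $580$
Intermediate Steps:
$k = -29$ ($k = -45 + 16 = -29$)
$f{\left(a,K \right)} = - 3 K$
$k \left(\left(-2 + \left(\left(-1\right) \left(-3\right) 1 + 1\right)\right) \left(-4\right) + f{\left(-10,4 \right)}\right) = - 29 \left(\left(-2 + \left(\left(-1\right) \left(-3\right) 1 + 1\right)\right) \left(-4\right) - 12\right) = - 29 \left(\left(-2 + \left(3 \cdot 1 + 1\right)\right) \left(-4\right) - 12\right) = - 29 \left(\left(-2 + \left(3 + 1\right)\right) \left(-4\right) - 12\right) = - 29 \left(\left(-2 + 4\right) \left(-4\right) - 12\right) = - 29 \left(2 \left(-4\right) - 12\right) = - 29 \left(-8 - 12\right) = \left(-29\right) \left(-20\right) = 580$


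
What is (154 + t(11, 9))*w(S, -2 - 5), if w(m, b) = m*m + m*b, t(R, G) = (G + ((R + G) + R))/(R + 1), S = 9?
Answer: 2832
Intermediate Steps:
t(R, G) = (2*G + 2*R)/(1 + R) (t(R, G) = (G + ((G + R) + R))/(1 + R) = (G + (G + 2*R))/(1 + R) = (2*G + 2*R)/(1 + R))
w(m, b) = m² + b*m
(154 + t(11, 9))*w(S, -2 - 5) = (154 + 2*(9 + 11)/(1 + 11))*(9*((-2 - 5) + 9)) = (154 + 2*20/12)*(9*(-7 + 9)) = (154 + 2*(1/12)*20)*(9*2) = (154 + 10/3)*18 = (472/3)*18 = 2832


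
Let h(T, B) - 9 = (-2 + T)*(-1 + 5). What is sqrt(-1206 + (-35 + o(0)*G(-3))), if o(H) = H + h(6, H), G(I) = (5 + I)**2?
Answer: I*sqrt(1141) ≈ 33.779*I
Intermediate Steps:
h(T, B) = 1 + 4*T (h(T, B) = 9 + (-2 + T)*(-1 + 5) = 9 + (-2 + T)*4 = 9 + (-8 + 4*T) = 1 + 4*T)
o(H) = 25 + H (o(H) = H + (1 + 4*6) = H + (1 + 24) = H + 25 = 25 + H)
sqrt(-1206 + (-35 + o(0)*G(-3))) = sqrt(-1206 + (-35 + (25 + 0)*(5 - 3)**2)) = sqrt(-1206 + (-35 + 25*2**2)) = sqrt(-1206 + (-35 + 25*4)) = sqrt(-1206 + (-35 + 100)) = sqrt(-1206 + 65) = sqrt(-1141) = I*sqrt(1141)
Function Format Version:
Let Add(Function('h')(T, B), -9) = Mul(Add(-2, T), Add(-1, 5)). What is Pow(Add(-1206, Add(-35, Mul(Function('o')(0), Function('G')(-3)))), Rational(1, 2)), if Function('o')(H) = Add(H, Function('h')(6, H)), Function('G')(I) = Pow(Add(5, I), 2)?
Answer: Mul(I, Pow(1141, Rational(1, 2))) ≈ Mul(33.779, I)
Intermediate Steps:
Function('h')(T, B) = Add(1, Mul(4, T)) (Function('h')(T, B) = Add(9, Mul(Add(-2, T), Add(-1, 5))) = Add(9, Mul(Add(-2, T), 4)) = Add(9, Add(-8, Mul(4, T))) = Add(1, Mul(4, T)))
Function('o')(H) = Add(25, H) (Function('o')(H) = Add(H, Add(1, Mul(4, 6))) = Add(H, Add(1, 24)) = Add(H, 25) = Add(25, H))
Pow(Add(-1206, Add(-35, Mul(Function('o')(0), Function('G')(-3)))), Rational(1, 2)) = Pow(Add(-1206, Add(-35, Mul(Add(25, 0), Pow(Add(5, -3), 2)))), Rational(1, 2)) = Pow(Add(-1206, Add(-35, Mul(25, Pow(2, 2)))), Rational(1, 2)) = Pow(Add(-1206, Add(-35, Mul(25, 4))), Rational(1, 2)) = Pow(Add(-1206, Add(-35, 100)), Rational(1, 2)) = Pow(Add(-1206, 65), Rational(1, 2)) = Pow(-1141, Rational(1, 2)) = Mul(I, Pow(1141, Rational(1, 2)))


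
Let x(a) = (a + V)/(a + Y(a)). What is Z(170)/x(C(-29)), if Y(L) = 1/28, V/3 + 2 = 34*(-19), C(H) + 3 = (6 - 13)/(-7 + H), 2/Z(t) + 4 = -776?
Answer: -349/95666025 ≈ -3.6481e-6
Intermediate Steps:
Z(t) = -1/390 (Z(t) = 2/(-4 - 776) = 2/(-780) = 2*(-1/780) = -1/390)
C(H) = -3 - 7/(-7 + H) (C(H) = -3 + (6 - 13)/(-7 + H) = -3 - 7/(-7 + H))
V = -1944 (V = -6 + 3*(34*(-19)) = -6 + 3*(-646) = -6 - 1938 = -1944)
Y(L) = 1/28
x(a) = (-1944 + a)/(1/28 + a) (x(a) = (a - 1944)/(a + 1/28) = (-1944 + a)/(1/28 + a))
Z(170)/x(C(-29)) = -(1 + 28*((14 - 3*(-29))/(-7 - 29)))/(28*(-1944 + (14 - 3*(-29))/(-7 - 29)))/390 = -(1 + 28*((14 + 87)/(-36)))/(28*(-1944 + (14 + 87)/(-36)))/390 = -(1 + 28*(-1/36*101))/(28*(-1944 - 1/36*101))/390 = -(1 + 28*(-101/36))/(28*(-1944 - 101/36))/390 = -1/(390*(28*(-70085/36)/(1 - 707/9))) = -1/(390*(28*(-70085/36)/(-698/9))) = -1/(390*(28*(-9/698)*(-70085/36))) = -1/(390*490595/698) = -1/390*698/490595 = -349/95666025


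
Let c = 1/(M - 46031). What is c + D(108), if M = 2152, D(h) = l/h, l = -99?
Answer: -482681/526548 ≈ -0.91669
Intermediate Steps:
D(h) = -99/h
c = -1/43879 (c = 1/(2152 - 46031) = 1/(-43879) = -1/43879 ≈ -2.2790e-5)
c + D(108) = -1/43879 - 99/108 = -1/43879 - 99*1/108 = -1/43879 - 11/12 = -482681/526548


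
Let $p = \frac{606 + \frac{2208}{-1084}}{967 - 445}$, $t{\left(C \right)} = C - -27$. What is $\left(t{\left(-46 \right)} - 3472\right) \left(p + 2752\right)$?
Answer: $- \frac{75534979951}{7859} \approx -9.6113 \cdot 10^{6}$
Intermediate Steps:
$t{\left(C \right)} = 27 + C$ ($t{\left(C \right)} = C + 27 = 27 + C$)
$p = \frac{9093}{7859}$ ($p = \frac{606 + 2208 \left(- \frac{1}{1084}\right)}{522} = \left(606 - \frac{552}{271}\right) \frac{1}{522} = \frac{163674}{271} \cdot \frac{1}{522} = \frac{9093}{7859} \approx 1.157$)
$\left(t{\left(-46 \right)} - 3472\right) \left(p + 2752\right) = \left(\left(27 - 46\right) - 3472\right) \left(\frac{9093}{7859} + 2752\right) = \left(-19 - 3472\right) \frac{21637061}{7859} = \left(-3491\right) \frac{21637061}{7859} = - \frac{75534979951}{7859}$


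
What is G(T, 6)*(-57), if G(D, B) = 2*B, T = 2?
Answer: -684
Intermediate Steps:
G(T, 6)*(-57) = (2*6)*(-57) = 12*(-57) = -684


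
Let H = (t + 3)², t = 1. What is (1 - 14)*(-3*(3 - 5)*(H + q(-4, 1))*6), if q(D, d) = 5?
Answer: -9828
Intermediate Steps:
H = 16 (H = (1 + 3)² = 4² = 16)
(1 - 14)*(-3*(3 - 5)*(H + q(-4, 1))*6) = (1 - 14)*(-3*(3 - 5)*(16 + 5)*6) = -13*(-(-6)*21)*6 = -13*(-3*(-42))*6 = -1638*6 = -13*756 = -9828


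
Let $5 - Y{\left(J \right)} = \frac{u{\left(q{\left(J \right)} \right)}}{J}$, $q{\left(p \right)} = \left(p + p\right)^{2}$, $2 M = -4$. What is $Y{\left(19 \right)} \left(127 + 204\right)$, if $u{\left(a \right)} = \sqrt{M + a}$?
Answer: $1655 - \frac{331 \sqrt{1442}}{19} \approx 993.46$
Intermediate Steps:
$M = -2$ ($M = \frac{1}{2} \left(-4\right) = -2$)
$q{\left(p \right)} = 4 p^{2}$ ($q{\left(p \right)} = \left(2 p\right)^{2} = 4 p^{2}$)
$u{\left(a \right)} = \sqrt{-2 + a}$
$Y{\left(J \right)} = 5 - \frac{\sqrt{-2 + 4 J^{2}}}{J}$
$Y{\left(19 \right)} \left(127 + 204\right) = \left(5 - \frac{\sqrt{-2 + 4 \cdot 19^{2}}}{19}\right) \left(127 + 204\right) = \left(5 - \frac{\sqrt{-2 + 4 \cdot 361}}{19}\right) 331 = \left(5 - \frac{\sqrt{-2 + 1444}}{19}\right) 331 = \left(5 - \frac{\sqrt{1442}}{19}\right) 331 = 1655 - \frac{331 \sqrt{1442}}{19}$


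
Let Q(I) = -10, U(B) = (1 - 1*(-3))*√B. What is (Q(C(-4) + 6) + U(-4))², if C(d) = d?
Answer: 36 - 160*I ≈ 36.0 - 160.0*I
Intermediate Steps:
U(B) = 4*√B (U(B) = (1 + 3)*√B = 4*√B)
(Q(C(-4) + 6) + U(-4))² = (-10 + 4*√(-4))² = (-10 + 4*(2*I))² = (-10 + 8*I)²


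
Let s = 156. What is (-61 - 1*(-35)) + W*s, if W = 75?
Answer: 11674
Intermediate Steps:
(-61 - 1*(-35)) + W*s = (-61 - 1*(-35)) + 75*156 = (-61 + 35) + 11700 = -26 + 11700 = 11674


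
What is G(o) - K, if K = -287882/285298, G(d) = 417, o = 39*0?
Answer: 59628574/142649 ≈ 418.01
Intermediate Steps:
o = 0
K = -143941/142649 (K = -287882*1/285298 = -143941/142649 ≈ -1.0091)
G(o) - K = 417 - 1*(-143941/142649) = 417 + 143941/142649 = 59628574/142649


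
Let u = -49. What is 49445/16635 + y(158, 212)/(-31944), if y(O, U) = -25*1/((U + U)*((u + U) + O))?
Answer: 14331488819213/4821606149184 ≈ 2.9723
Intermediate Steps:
y(O, U) = -25/(2*U*(-49 + O + U)) (y(O, U) = -25*1/((U + U)*((-49 + U) + O)) = -25*1/(2*U*(-49 + O + U)) = -25/(2*U*(-49 + O + U)))
49445/16635 + y(158, 212)/(-31944) = 49445/16635 - 25/2/(212*(-49 + 158 + 212))/(-31944) = 49445*(1/16635) - 25/2*1/212/321*(-1/31944) = 9889/3327 - 25/2*1/212*1/321*(-1/31944) = 9889/3327 - 25/136104*(-1/31944) = 9889/3327 + 25/4347706176 = 14331488819213/4821606149184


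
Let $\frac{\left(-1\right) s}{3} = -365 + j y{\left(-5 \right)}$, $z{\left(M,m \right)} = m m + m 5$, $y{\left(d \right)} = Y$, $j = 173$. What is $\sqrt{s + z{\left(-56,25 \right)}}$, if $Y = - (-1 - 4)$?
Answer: $5 i \sqrt{30} \approx 27.386 i$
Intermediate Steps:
$Y = 5$ ($Y = \left(-1\right) \left(-5\right) = 5$)
$y{\left(d \right)} = 5$
$z{\left(M,m \right)} = m^{2} + 5 m$
$s = -1500$ ($s = - 3 \left(-365 + 173 \cdot 5\right) = - 3 \left(-365 + 865\right) = \left(-3\right) 500 = -1500$)
$\sqrt{s + z{\left(-56,25 \right)}} = \sqrt{-1500 + 25 \left(5 + 25\right)} = \sqrt{-1500 + 25 \cdot 30} = \sqrt{-1500 + 750} = \sqrt{-750} = 5 i \sqrt{30}$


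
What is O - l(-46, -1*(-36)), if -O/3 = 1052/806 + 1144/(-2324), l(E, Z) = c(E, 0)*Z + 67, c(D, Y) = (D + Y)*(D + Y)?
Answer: -17852335793/234143 ≈ -76246.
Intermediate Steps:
c(D, Y) = (D + Y)²
l(E, Z) = 67 + Z*E² (l(E, Z) = (E + 0)²*Z + 67 = E²*Z + 67 = Z*E² + 67 = 67 + Z*E²)
O = -571044/234143 (O = -3*(1052/806 + 1144/(-2324)) = -3*(1052*(1/806) + 1144*(-1/2324)) = -3*(526/403 - 286/581) = -3*190348/234143 = -571044/234143 ≈ -2.4389)
O - l(-46, -1*(-36)) = -571044/234143 - (67 - 1*(-36)*(-46)²) = -571044/234143 - (67 + 36*2116) = -571044/234143 - (67 + 76176) = -571044/234143 - 1*76243 = -571044/234143 - 76243 = -17852335793/234143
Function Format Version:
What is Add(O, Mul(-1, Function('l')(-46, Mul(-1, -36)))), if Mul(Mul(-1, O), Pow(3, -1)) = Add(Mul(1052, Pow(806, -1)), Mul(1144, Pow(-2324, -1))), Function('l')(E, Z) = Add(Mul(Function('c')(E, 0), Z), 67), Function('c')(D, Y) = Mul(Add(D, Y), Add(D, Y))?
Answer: Rational(-17852335793, 234143) ≈ -76246.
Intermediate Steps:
Function('c')(D, Y) = Pow(Add(D, Y), 2)
Function('l')(E, Z) = Add(67, Mul(Z, Pow(E, 2))) (Function('l')(E, Z) = Add(Mul(Pow(Add(E, 0), 2), Z), 67) = Add(Mul(Pow(E, 2), Z), 67) = Add(Mul(Z, Pow(E, 2)), 67) = Add(67, Mul(Z, Pow(E, 2))))
O = Rational(-571044, 234143) (O = Mul(-3, Add(Mul(1052, Pow(806, -1)), Mul(1144, Pow(-2324, -1)))) = Mul(-3, Add(Mul(1052, Rational(1, 806)), Mul(1144, Rational(-1, 2324)))) = Mul(-3, Add(Rational(526, 403), Rational(-286, 581))) = Mul(-3, Rational(190348, 234143)) = Rational(-571044, 234143) ≈ -2.4389)
Add(O, Mul(-1, Function('l')(-46, Mul(-1, -36)))) = Add(Rational(-571044, 234143), Mul(-1, Add(67, Mul(Mul(-1, -36), Pow(-46, 2))))) = Add(Rational(-571044, 234143), Mul(-1, Add(67, Mul(36, 2116)))) = Add(Rational(-571044, 234143), Mul(-1, Add(67, 76176))) = Add(Rational(-571044, 234143), Mul(-1, 76243)) = Add(Rational(-571044, 234143), -76243) = Rational(-17852335793, 234143)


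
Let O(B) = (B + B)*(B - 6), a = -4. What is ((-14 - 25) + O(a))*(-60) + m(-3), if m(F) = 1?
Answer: -2459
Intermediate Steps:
O(B) = 2*B*(-6 + B) (O(B) = (2*B)*(-6 + B) = 2*B*(-6 + B))
((-14 - 25) + O(a))*(-60) + m(-3) = ((-14 - 25) + 2*(-4)*(-6 - 4))*(-60) + 1 = (-39 + 2*(-4)*(-10))*(-60) + 1 = (-39 + 80)*(-60) + 1 = 41*(-60) + 1 = -2460 + 1 = -2459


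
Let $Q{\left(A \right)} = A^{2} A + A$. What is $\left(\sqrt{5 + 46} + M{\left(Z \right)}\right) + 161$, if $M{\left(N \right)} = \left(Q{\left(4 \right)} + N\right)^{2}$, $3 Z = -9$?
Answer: $4386 + \sqrt{51} \approx 4393.1$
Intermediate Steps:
$Q{\left(A \right)} = A + A^{3}$ ($Q{\left(A \right)} = A^{3} + A = A + A^{3}$)
$Z = -3$ ($Z = \frac{1}{3} \left(-9\right) = -3$)
$M{\left(N \right)} = \left(68 + N\right)^{2}$ ($M{\left(N \right)} = \left(\left(4 + 4^{3}\right) + N\right)^{2} = \left(\left(4 + 64\right) + N\right)^{2} = \left(68 + N\right)^{2}$)
$\left(\sqrt{5 + 46} + M{\left(Z \right)}\right) + 161 = \left(\sqrt{5 + 46} + \left(68 - 3\right)^{2}\right) + 161 = \left(\sqrt{51} + 65^{2}\right) + 161 = \left(\sqrt{51} + 4225\right) + 161 = \left(4225 + \sqrt{51}\right) + 161 = 4386 + \sqrt{51}$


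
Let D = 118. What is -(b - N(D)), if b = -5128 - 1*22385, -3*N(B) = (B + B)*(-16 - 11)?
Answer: 29637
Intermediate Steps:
N(B) = 18*B (N(B) = -(B + B)*(-16 - 11)/3 = -2*B*(-27)/3 = -(-18)*B = 18*B)
b = -27513 (b = -5128 - 22385 = -27513)
-(b - N(D)) = -(-27513 - 18*118) = -(-27513 - 1*2124) = -(-27513 - 2124) = -1*(-29637) = 29637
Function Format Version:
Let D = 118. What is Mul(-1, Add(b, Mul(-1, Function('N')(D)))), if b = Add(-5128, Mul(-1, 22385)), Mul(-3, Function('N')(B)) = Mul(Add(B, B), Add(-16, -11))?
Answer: 29637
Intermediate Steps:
Function('N')(B) = Mul(18, B) (Function('N')(B) = Mul(Rational(-1, 3), Mul(Add(B, B), Add(-16, -11))) = Mul(Rational(-1, 3), Mul(Mul(2, B), -27)) = Mul(Rational(-1, 3), Mul(-54, B)) = Mul(18, B))
b = -27513 (b = Add(-5128, -22385) = -27513)
Mul(-1, Add(b, Mul(-1, Function('N')(D)))) = Mul(-1, Add(-27513, Mul(-1, Mul(18, 118)))) = Mul(-1, Add(-27513, Mul(-1, 2124))) = Mul(-1, Add(-27513, -2124)) = Mul(-1, -29637) = 29637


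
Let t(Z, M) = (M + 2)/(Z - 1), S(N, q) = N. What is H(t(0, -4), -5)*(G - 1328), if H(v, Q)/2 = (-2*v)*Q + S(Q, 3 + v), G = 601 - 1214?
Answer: -58230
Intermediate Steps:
t(Z, M) = (2 + M)/(-1 + Z)
G = -613
H(v, Q) = 2*Q - 4*Q*v (H(v, Q) = 2*((-2*v)*Q + Q) = 2*(-2*Q*v + Q) = 2*(Q - 2*Q*v) = 2*Q - 4*Q*v)
H(t(0, -4), -5)*(G - 1328) = (2*(-5)*(1 - 2*(2 - 4)/(-1 + 0)))*(-613 - 1328) = (2*(-5)*(1 - 2*(-2)/(-1)))*(-1941) = (2*(-5)*(1 - (-2)*(-2)))*(-1941) = (2*(-5)*(1 - 2*2))*(-1941) = (2*(-5)*(1 - 4))*(-1941) = (2*(-5)*(-3))*(-1941) = 30*(-1941) = -58230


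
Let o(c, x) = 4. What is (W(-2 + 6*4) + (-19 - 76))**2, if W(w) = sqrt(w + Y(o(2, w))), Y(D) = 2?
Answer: 9049 - 380*sqrt(6) ≈ 8118.2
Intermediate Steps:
W(w) = sqrt(2 + w) (W(w) = sqrt(w + 2) = sqrt(2 + w))
(W(-2 + 6*4) + (-19 - 76))**2 = (sqrt(2 + (-2 + 6*4)) + (-19 - 76))**2 = (sqrt(2 + (-2 + 24)) - 95)**2 = (sqrt(2 + 22) - 95)**2 = (sqrt(24) - 95)**2 = (2*sqrt(6) - 95)**2 = (-95 + 2*sqrt(6))**2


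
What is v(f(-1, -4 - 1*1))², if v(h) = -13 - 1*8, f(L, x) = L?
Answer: 441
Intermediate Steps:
v(h) = -21 (v(h) = -13 - 8 = -21)
v(f(-1, -4 - 1*1))² = (-21)² = 441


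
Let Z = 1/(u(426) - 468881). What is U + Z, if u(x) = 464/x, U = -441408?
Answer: -44084044200981/99871421 ≈ -4.4141e+5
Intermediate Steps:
Z = -213/99871421 (Z = 1/(464/426 - 468881) = 1/(464*(1/426) - 468881) = 1/(232/213 - 468881) = 1/(-99871421/213) = -213/99871421 ≈ -2.1327e-6)
U + Z = -441408 - 213/99871421 = -44084044200981/99871421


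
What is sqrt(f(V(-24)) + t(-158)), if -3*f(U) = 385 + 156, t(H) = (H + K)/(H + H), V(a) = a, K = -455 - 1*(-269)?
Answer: I*sqrt(10067997)/237 ≈ 13.388*I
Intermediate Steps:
K = -186 (K = -455 + 269 = -186)
t(H) = (-186 + H)/(2*H) (t(H) = (H - 186)/(H + H) = (-186 + H)/((2*H)) = (-186 + H)*(1/(2*H)) = (-186 + H)/(2*H))
f(U) = -541/3 (f(U) = -(385 + 156)/3 = -1/3*541 = -541/3)
sqrt(f(V(-24)) + t(-158)) = sqrt(-541/3 + (1/2)*(-186 - 158)/(-158)) = sqrt(-541/3 + (1/2)*(-1/158)*(-344)) = sqrt(-541/3 + 86/79) = sqrt(-42481/237) = I*sqrt(10067997)/237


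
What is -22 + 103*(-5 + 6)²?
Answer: 81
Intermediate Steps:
-22 + 103*(-5 + 6)² = -22 + 103*1² = -22 + 103*1 = -22 + 103 = 81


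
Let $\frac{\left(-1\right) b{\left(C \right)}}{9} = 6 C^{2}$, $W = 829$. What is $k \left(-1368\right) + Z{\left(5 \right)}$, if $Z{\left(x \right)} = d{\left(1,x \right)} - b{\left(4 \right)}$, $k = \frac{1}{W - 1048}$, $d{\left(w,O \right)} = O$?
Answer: $\frac{63893}{73} \approx 875.25$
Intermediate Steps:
$b{\left(C \right)} = - 54 C^{2}$ ($b{\left(C \right)} = - 9 \cdot 6 C^{2} = - 54 C^{2}$)
$k = - \frac{1}{219}$ ($k = \frac{1}{829 - 1048} = \frac{1}{-219} = - \frac{1}{219} \approx -0.0045662$)
$Z{\left(x \right)} = 864 + x$ ($Z{\left(x \right)} = x - - 54 \cdot 4^{2} = x - \left(-54\right) 16 = x - -864 = x + 864 = 864 + x$)
$k \left(-1368\right) + Z{\left(5 \right)} = \left(- \frac{1}{219}\right) \left(-1368\right) + \left(864 + 5\right) = \frac{456}{73} + 869 = \frac{63893}{73}$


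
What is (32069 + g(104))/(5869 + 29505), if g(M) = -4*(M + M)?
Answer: 31237/35374 ≈ 0.88305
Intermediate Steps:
g(M) = -8*M
(32069 + g(104))/(5869 + 29505) = (32069 - 8*104)/(5869 + 29505) = (32069 - 832)/35374 = 31237*(1/35374) = 31237/35374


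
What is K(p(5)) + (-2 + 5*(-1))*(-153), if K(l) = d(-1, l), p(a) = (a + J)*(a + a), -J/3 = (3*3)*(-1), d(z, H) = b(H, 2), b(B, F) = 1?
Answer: 1072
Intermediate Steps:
d(z, H) = 1
J = 27 (J = -3*3*3*(-1) = -27*(-1) = -3*(-9) = 27)
p(a) = 2*a*(27 + a) (p(a) = (a + 27)*(a + a) = (27 + a)*(2*a) = 2*a*(27 + a))
K(l) = 1
K(p(5)) + (-2 + 5*(-1))*(-153) = 1 + (-2 + 5*(-1))*(-153) = 1 + (-2 - 5)*(-153) = 1 - 7*(-153) = 1 + 1071 = 1072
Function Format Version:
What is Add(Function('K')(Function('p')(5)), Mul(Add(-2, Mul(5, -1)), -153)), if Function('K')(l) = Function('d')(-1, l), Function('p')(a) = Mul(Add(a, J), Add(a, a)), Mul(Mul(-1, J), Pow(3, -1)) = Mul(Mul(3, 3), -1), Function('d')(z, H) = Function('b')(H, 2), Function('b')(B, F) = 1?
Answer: 1072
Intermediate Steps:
Function('d')(z, H) = 1
J = 27 (J = Mul(-3, Mul(Mul(3, 3), -1)) = Mul(-3, Mul(9, -1)) = Mul(-3, -9) = 27)
Function('p')(a) = Mul(2, a, Add(27, a)) (Function('p')(a) = Mul(Add(a, 27), Add(a, a)) = Mul(Add(27, a), Mul(2, a)) = Mul(2, a, Add(27, a)))
Function('K')(l) = 1
Add(Function('K')(Function('p')(5)), Mul(Add(-2, Mul(5, -1)), -153)) = Add(1, Mul(Add(-2, Mul(5, -1)), -153)) = Add(1, Mul(Add(-2, -5), -153)) = Add(1, Mul(-7, -153)) = Add(1, 1071) = 1072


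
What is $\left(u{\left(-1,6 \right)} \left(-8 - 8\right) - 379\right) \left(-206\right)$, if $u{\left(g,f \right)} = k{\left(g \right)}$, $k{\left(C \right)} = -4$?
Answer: $64890$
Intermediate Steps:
$u{\left(g,f \right)} = -4$
$\left(u{\left(-1,6 \right)} \left(-8 - 8\right) - 379\right) \left(-206\right) = \left(- 4 \left(-8 - 8\right) - 379\right) \left(-206\right) = \left(\left(-4\right) \left(-16\right) - 379\right) \left(-206\right) = \left(64 - 379\right) \left(-206\right) = \left(-315\right) \left(-206\right) = 64890$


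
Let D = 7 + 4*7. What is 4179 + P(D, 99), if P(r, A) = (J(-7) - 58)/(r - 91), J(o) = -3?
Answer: 234085/56 ≈ 4180.1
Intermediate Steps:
D = 35 (D = 7 + 28 = 35)
P(r, A) = -61/(-91 + r) (P(r, A) = (-3 - 58)/(r - 91) = -61/(-91 + r))
4179 + P(D, 99) = 4179 - 61/(-91 + 35) = 4179 - 61/(-56) = 4179 - 61*(-1/56) = 4179 + 61/56 = 234085/56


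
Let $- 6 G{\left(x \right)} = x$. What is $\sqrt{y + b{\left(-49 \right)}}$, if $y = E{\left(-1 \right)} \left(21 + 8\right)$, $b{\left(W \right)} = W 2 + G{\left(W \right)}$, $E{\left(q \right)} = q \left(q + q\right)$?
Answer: $\frac{i \sqrt{1146}}{6} \approx 5.6421 i$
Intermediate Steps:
$E{\left(q \right)} = 2 q^{2}$ ($E{\left(q \right)} = q 2 q = 2 q^{2}$)
$G{\left(x \right)} = - \frac{x}{6}$
$b{\left(W \right)} = \frac{11 W}{6}$ ($b{\left(W \right)} = W 2 - \frac{W}{6} = 2 W - \frac{W}{6} = \frac{11 W}{6}$)
$y = 58$ ($y = 2 \left(-1\right)^{2} \left(21 + 8\right) = 2 \cdot 1 \cdot 29 = 2 \cdot 29 = 58$)
$\sqrt{y + b{\left(-49 \right)}} = \sqrt{58 + \frac{11}{6} \left(-49\right)} = \sqrt{58 - \frac{539}{6}} = \sqrt{- \frac{191}{6}} = \frac{i \sqrt{1146}}{6}$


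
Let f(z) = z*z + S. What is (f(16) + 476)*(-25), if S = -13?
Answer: -17975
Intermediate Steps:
f(z) = -13 + z**2 (f(z) = z*z - 13 = z**2 - 13 = -13 + z**2)
(f(16) + 476)*(-25) = ((-13 + 16**2) + 476)*(-25) = ((-13 + 256) + 476)*(-25) = (243 + 476)*(-25) = 719*(-25) = -17975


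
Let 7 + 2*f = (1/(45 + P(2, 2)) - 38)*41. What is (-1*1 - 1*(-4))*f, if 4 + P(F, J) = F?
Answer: -100881/43 ≈ -2346.1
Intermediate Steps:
P(F, J) = -4 + F
f = -33627/43 (f = -7/2 + ((1/(45 + (-4 + 2)) - 38)*41)/2 = -7/2 + ((1/(45 - 2) - 38)*41)/2 = -7/2 + ((1/43 - 38)*41)/2 = -7/2 + (-1633/43*41)/2 = -7/2 + (½)*(-66953/43) = -7/2 - 66953/86 = -33627/43 ≈ -782.02)
(-1*1 - 1*(-4))*f = (-1*1 - 1*(-4))*(-33627/43) = (-1 + 4)*(-33627/43) = 3*(-33627/43) = -100881/43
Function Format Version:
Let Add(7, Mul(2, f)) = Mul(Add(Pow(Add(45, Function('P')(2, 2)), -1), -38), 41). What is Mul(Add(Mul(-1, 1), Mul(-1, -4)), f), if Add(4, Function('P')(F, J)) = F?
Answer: Rational(-100881, 43) ≈ -2346.1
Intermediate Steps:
Function('P')(F, J) = Add(-4, F)
f = Rational(-33627, 43) (f = Add(Rational(-7, 2), Mul(Rational(1, 2), Mul(Add(Pow(Add(45, Add(-4, 2)), -1), -38), 41))) = Add(Rational(-7, 2), Mul(Rational(1, 2), Mul(Add(Pow(Add(45, -2), -1), -38), 41))) = Add(Rational(-7, 2), Mul(Rational(1, 2), Mul(Add(Pow(43, -1), -38), 41))) = Add(Rational(-7, 2), Mul(Rational(1, 2), Mul(Add(Rational(1, 43), -38), 41))) = Add(Rational(-7, 2), Mul(Rational(1, 2), Mul(Rational(-1633, 43), 41))) = Add(Rational(-7, 2), Mul(Rational(1, 2), Rational(-66953, 43))) = Add(Rational(-7, 2), Rational(-66953, 86)) = Rational(-33627, 43) ≈ -782.02)
Mul(Add(Mul(-1, 1), Mul(-1, -4)), f) = Mul(Add(Mul(-1, 1), Mul(-1, -4)), Rational(-33627, 43)) = Mul(Add(-1, 4), Rational(-33627, 43)) = Mul(3, Rational(-33627, 43)) = Rational(-100881, 43)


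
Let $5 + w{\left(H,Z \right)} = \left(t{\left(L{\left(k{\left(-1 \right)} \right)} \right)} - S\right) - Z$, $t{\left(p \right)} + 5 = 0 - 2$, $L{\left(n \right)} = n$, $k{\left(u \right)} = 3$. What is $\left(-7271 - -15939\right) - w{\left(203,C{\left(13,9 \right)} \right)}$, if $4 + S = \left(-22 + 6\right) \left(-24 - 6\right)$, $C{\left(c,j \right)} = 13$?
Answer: $9169$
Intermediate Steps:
$t{\left(p \right)} = -7$ ($t{\left(p \right)} = -5 + \left(0 - 2\right) = -5 - 2 = -7$)
$S = 476$ ($S = -4 + \left(-22 + 6\right) \left(-24 - 6\right) = -4 - -480 = -4 + 480 = 476$)
$w{\left(H,Z \right)} = -488 - Z$ ($w{\left(H,Z \right)} = -5 - \left(483 + Z\right) = -488 - Z$)
$\left(-7271 - -15939\right) - w{\left(203,C{\left(13,9 \right)} \right)} = \left(-7271 - -15939\right) - \left(-488 - 13\right) = \left(-7271 + 15939\right) - \left(-488 - 13\right) = 8668 - -501 = 8668 + 501 = 9169$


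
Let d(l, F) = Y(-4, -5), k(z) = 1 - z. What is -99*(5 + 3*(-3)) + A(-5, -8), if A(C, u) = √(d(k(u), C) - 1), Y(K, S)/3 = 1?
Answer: 396 + √2 ≈ 397.41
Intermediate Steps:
Y(K, S) = 3 (Y(K, S) = 3*1 = 3)
d(l, F) = 3
A(C, u) = √2 (A(C, u) = √(3 - 1) = √2)
-99*(5 + 3*(-3)) + A(-5, -8) = -99*(5 + 3*(-3)) + √2 = -99*(5 - 9) + √2 = -99*(-4) + √2 = 396 + √2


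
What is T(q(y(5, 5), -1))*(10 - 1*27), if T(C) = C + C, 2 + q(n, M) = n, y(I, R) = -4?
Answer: 204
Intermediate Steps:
q(n, M) = -2 + n
T(C) = 2*C
T(q(y(5, 5), -1))*(10 - 1*27) = (2*(-2 - 4))*(10 - 1*27) = (2*(-6))*(10 - 27) = -12*(-17) = 204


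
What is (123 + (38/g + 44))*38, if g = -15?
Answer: 93746/15 ≈ 6249.7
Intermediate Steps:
(123 + (38/g + 44))*38 = (123 + (38/(-15) + 44))*38 = (123 + (38*(-1/15) + 44))*38 = (123 + (-38/15 + 44))*38 = (123 + 622/15)*38 = (2467/15)*38 = 93746/15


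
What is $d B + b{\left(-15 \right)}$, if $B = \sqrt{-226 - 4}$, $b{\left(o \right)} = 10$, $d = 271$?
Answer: $10 + 271 i \sqrt{230} \approx 10.0 + 4109.9 i$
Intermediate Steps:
$B = i \sqrt{230}$ ($B = \sqrt{-230} = i \sqrt{230} \approx 15.166 i$)
$d B + b{\left(-15 \right)} = 271 i \sqrt{230} + 10 = 10 + 271 i \sqrt{230}$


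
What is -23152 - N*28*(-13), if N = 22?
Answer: -15144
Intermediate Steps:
-23152 - N*28*(-13) = -23152 - 22*28*(-13) = -23152 - 616*(-13) = -23152 - 1*(-8008) = -23152 + 8008 = -15144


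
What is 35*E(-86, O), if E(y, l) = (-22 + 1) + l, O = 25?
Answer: 140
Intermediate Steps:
E(y, l) = -21 + l
35*E(-86, O) = 35*(-21 + 25) = 35*4 = 140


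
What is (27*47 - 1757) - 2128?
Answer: -2616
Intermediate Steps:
(27*47 - 1757) - 2128 = (1269 - 1757) - 2128 = -488 - 2128 = -2616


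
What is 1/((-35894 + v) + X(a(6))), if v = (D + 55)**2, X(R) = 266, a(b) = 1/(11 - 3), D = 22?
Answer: -1/29699 ≈ -3.3671e-5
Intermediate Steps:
a(b) = 1/8
v = 5929 (v = (22 + 55)**2 = 77**2 = 5929)
1/((-35894 + v) + X(a(6))) = 1/((-35894 + 5929) + 266) = 1/(-29965 + 266) = 1/(-29699) = -1/29699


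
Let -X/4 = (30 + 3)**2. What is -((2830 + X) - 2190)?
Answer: 3716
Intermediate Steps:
X = -4356 (X = -4*(30 + 3)**2 = -4*33**2 = -4*1089 = -4356)
-((2830 + X) - 2190) = -((2830 - 4356) - 2190) = -(-1526 - 2190) = -1*(-3716) = 3716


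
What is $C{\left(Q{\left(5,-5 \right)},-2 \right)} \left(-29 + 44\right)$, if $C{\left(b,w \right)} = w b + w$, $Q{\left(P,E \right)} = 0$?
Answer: $-30$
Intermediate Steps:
$C{\left(b,w \right)} = w + b w$ ($C{\left(b,w \right)} = b w + w = w + b w$)
$C{\left(Q{\left(5,-5 \right)},-2 \right)} \left(-29 + 44\right) = - 2 \left(1 + 0\right) \left(-29 + 44\right) = \left(-2\right) 1 \cdot 15 = \left(-2\right) 15 = -30$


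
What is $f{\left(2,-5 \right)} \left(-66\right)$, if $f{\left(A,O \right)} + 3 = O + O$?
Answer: $858$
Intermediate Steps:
$f{\left(A,O \right)} = -3 + 2 O$ ($f{\left(A,O \right)} = -3 + \left(O + O\right) = -3 + 2 O$)
$f{\left(2,-5 \right)} \left(-66\right) = \left(-3 + 2 \left(-5\right)\right) \left(-66\right) = \left(-3 - 10\right) \left(-66\right) = \left(-13\right) \left(-66\right) = 858$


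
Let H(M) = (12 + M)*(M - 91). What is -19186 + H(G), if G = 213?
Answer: 8264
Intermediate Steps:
H(M) = (-91 + M)*(12 + M) (H(M) = (12 + M)*(-91 + M) = (-91 + M)*(12 + M))
-19186 + H(G) = -19186 + (-1092 + 213² - 79*213) = -19186 + (-1092 + 45369 - 16827) = -19186 + 27450 = 8264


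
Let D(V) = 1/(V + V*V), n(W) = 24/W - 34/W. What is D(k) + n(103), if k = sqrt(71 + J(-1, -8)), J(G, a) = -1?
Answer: -587/7107 - sqrt(70)/4830 ≈ -0.084327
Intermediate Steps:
n(W) = -10/W
k = sqrt(70) (k = sqrt(71 - 1) = sqrt(70) ≈ 8.3666)
D(V) = 1/(V + V**2)
D(k) + n(103) = 1/((sqrt(70))*(1 + sqrt(70))) - 10/103 = (sqrt(70)/70)/(1 + sqrt(70)) - 10*1/103 = sqrt(70)/(70*(1 + sqrt(70))) - 10/103 = -10/103 + sqrt(70)/(70*(1 + sqrt(70)))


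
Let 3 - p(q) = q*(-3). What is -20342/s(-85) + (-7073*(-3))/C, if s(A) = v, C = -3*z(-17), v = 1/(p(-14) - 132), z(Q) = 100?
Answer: 347841127/100 ≈ 3.4784e+6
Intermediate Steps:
p(q) = 3 + 3*q (p(q) = 3 - q*(-3) = 3 - (-3)*q = 3 + 3*q)
v = -1/171 (v = 1/((3 + 3*(-14)) - 132) = 1/((3 - 42) - 132) = 1/(-39 - 132) = 1/(-171) = -1/171 ≈ -0.0058480)
C = -300 (C = -3*100 = -300)
s(A) = -1/171
-20342/s(-85) + (-7073*(-3))/C = -20342/(-1/171) - 7073*(-3)/(-300) = -20342*(-171) + 21219*(-1/300) = 3478482 - 7073/100 = 347841127/100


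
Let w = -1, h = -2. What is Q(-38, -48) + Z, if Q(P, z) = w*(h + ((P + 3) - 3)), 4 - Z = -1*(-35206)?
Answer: -35162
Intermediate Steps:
Z = -35202 (Z = 4 - (-1)*(-35206) = 4 - 1*35206 = 4 - 35206 = -35202)
Q(P, z) = 2 - P (Q(P, z) = -(-2 + ((P + 3) - 3)) = -(-2 + ((3 + P) - 3)) = -(-2 + P) = 2 - P)
Q(-38, -48) + Z = (2 - 1*(-38)) - 35202 = (2 + 38) - 35202 = 40 - 35202 = -35162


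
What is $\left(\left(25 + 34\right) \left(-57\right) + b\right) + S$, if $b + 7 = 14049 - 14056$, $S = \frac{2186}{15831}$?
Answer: $- \frac{53459101}{15831} \approx -3376.9$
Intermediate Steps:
$S = \frac{2186}{15831}$ ($S = 2186 \cdot \frac{1}{15831} = \frac{2186}{15831} \approx 0.13808$)
$b = -14$ ($b = -7 + \left(14049 - 14056\right) = -7 - 7 = -14$)
$\left(\left(25 + 34\right) \left(-57\right) + b\right) + S = \left(\left(25 + 34\right) \left(-57\right) - 14\right) + \frac{2186}{15831} = \left(59 \left(-57\right) - 14\right) + \frac{2186}{15831} = \left(-3363 - 14\right) + \frac{2186}{15831} = -3377 + \frac{2186}{15831} = - \frac{53459101}{15831}$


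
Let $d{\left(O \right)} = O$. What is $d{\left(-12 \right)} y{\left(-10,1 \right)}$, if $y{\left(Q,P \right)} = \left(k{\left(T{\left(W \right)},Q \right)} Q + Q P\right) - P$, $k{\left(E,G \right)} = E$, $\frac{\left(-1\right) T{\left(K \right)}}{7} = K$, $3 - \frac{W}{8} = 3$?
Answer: $132$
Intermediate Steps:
$W = 0$ ($W = 24 - 24 = 0$)
$T{\left(K \right)} = - 7 K$
$y{\left(Q,P \right)} = - P + P Q$ ($y{\left(Q,P \right)} = \left(\left(-7\right) 0 Q + Q P\right) - P = \left(0 Q + P Q\right) - P = \left(0 + P Q\right) - P = P Q - P = - P + P Q$)
$d{\left(-12 \right)} y{\left(-10,1 \right)} = - 12 \cdot 1 \left(-1 - 10\right) = - 12 \cdot 1 \left(-11\right) = \left(-12\right) \left(-11\right) = 132$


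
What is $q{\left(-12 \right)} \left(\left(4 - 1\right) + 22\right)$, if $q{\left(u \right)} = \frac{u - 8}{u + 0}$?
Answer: $\frac{125}{3} \approx 41.667$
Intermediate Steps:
$q{\left(u \right)} = \frac{-8 + u}{u}$
$q{\left(-12 \right)} \left(\left(4 - 1\right) + 22\right) = \frac{-8 - 12}{-12} \left(\left(4 - 1\right) + 22\right) = \left(- \frac{1}{12}\right) \left(-20\right) \left(\left(4 - 1\right) + 22\right) = \frac{5 \left(3 + 22\right)}{3} = \frac{5}{3} \cdot 25 = \frac{125}{3}$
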